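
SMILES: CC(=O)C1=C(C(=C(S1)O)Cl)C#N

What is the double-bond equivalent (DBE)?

6

Molecular formula from the SMILES: C7H4ClNO2S.
DoU = (2C + 2 + N − H − X)/2 = (2·7 + 2 + 1 − 4 − 1)/2 = 12/2 = 6.
(Structurally: 1 ring(s) + 5 π bond(s) = 6.)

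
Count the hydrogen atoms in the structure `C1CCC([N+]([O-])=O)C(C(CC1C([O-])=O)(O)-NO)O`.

Hydrogens are implicit in SMILES; fill each atom to its normal valence:
  4 × C: 2 H each → 8
  3 × C: 1 H each → 3
  3 × O: 1 H each → 3
  2 × C: no H
  2 × O: no H
  2 × O (charge -1): no H
  1 × N: 1 H
  1 × N (charge +1): no H
  Total hydrogens = 15.

15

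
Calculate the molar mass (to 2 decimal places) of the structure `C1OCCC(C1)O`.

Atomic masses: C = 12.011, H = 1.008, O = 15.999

Molecular formula: C5H10O2.
M = 5×12.011 + 10×1.008 + 2×15.999 = 102.13 g/mol.

102.13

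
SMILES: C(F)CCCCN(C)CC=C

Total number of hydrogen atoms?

Hydrogens are implicit in SMILES; fill each atom to its normal valence:
  7 × C: 2 H each → 14
  1 × C: 3 H
  1 × C: 1 H
  1 × F: no H
  1 × N: no H
  Total hydrogens = 18.

18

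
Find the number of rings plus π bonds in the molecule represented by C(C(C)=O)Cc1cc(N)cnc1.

5

Molecular formula from the SMILES: C9H12N2O.
DoU = (2C + 2 + N − H − X)/2 = (2·9 + 2 + 2 − 12 − 0)/2 = 10/2 = 5.
(Structurally: 1 ring(s) + 4 π bond(s) = 5.)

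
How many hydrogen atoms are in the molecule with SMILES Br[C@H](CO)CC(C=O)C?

11

Hydrogens are implicit in SMILES; fill each atom to its normal valence:
  3 × C: 1 H each → 3
  2 × C: 2 H each → 4
  1 × Br: no H
  1 × C: 3 H
  1 × O: 1 H
  1 × O: no H
  Total hydrogens = 11.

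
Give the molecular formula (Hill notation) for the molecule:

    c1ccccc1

C6H6

Heavy atoms from the SMILES: 6 C.
Implicit hydrogens by atom environment:
  6 × C (aromatic): 1 H each → 6
  Total hydrogens = 6.
Molecular formula: C6H6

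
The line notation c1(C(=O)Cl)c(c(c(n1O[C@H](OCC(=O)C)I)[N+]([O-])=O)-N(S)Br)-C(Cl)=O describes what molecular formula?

Heavy atoms from the SMILES: 1 Br, 10 C, 2 Cl, 1 I, 3 N, 7 O, 1 S.
Implicit hydrogens by atom environment:
  6 × O: no H
  4 × C (aromatic): no H
  3 × C: no H
  2 × Cl: no H
  1 × Br: no H
  1 × C: 3 H
  1 × C: 2 H
  1 × C: 1 H
  1 × I: no H
  1 × N (aromatic): no H
  1 × N (charge +1): no H
  1 × N: no H
  1 × O (charge -1): no H
  1 × S: 1 H
  Total hydrogens = 7.
Molecular formula: C10H7BrCl2IN3O7S

C10H7BrCl2IN3O7S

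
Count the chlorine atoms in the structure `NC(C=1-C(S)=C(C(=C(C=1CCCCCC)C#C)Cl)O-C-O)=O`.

The symbol for chlorine appears 1 time in the SMILES.

1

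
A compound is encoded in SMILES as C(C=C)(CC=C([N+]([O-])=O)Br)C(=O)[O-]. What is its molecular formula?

C7H7BrNO4-

Heavy atoms from the SMILES: 1 Br, 7 C, 1 N, 4 O.
Implicit hydrogens by atom environment:
  3 × C: 1 H each → 3
  2 × C: 2 H each → 4
  2 × C: no H
  2 × O: no H
  2 × O (charge -1): no H
  1 × Br: no H
  1 × N (charge +1): no H
  Total hydrogens = 7.
Net charge -1.
Molecular formula: C7H7BrNO4-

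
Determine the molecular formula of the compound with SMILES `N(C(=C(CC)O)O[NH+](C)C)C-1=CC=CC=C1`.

Heavy atoms from the SMILES: 12 C, 2 N, 2 O.
Implicit hydrogens by atom environment:
  5 × C (aromatic): 1 H each → 5
  3 × C: 3 H each → 9
  2 × C: no H
  1 × C: 2 H
  1 × C (aromatic): no H
  1 × N: 1 H
  1 × N (charge +1): 1 H
  1 × O: 1 H
  1 × O: no H
  Total hydrogens = 19.
Net charge +1.
Molecular formula: C12H19N2O2+

C12H19N2O2+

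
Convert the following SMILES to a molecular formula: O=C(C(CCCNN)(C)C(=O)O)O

Heavy atoms from the SMILES: 7 C, 2 N, 4 O.
Implicit hydrogens by atom environment:
  3 × C: 2 H each → 6
  3 × C: no H
  2 × O: 1 H each → 2
  2 × O: no H
  1 × C: 3 H
  1 × N: 2 H
  1 × N: 1 H
  Total hydrogens = 14.
Molecular formula: C7H14N2O4

C7H14N2O4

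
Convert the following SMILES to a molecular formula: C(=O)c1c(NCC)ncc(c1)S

Heavy atoms from the SMILES: 8 C, 2 N, 1 O, 1 S.
Implicit hydrogens by atom environment:
  3 × C (aromatic): no H
  2 × C (aromatic): 1 H each → 2
  1 × C: 3 H
  1 × C: 2 H
  1 × C: 1 H
  1 × N: 1 H
  1 × N (aromatic): no H
  1 × O: no H
  1 × S: 1 H
  Total hydrogens = 10.
Molecular formula: C8H10N2OS

C8H10N2OS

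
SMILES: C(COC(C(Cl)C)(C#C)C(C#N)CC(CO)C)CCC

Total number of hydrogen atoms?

Hydrogens are implicit in SMILES; fill each atom to its normal valence:
  6 × C: 2 H each → 12
  4 × C: 1 H each → 4
  3 × C: 3 H each → 9
  3 × C: no H
  1 × Cl: no H
  1 × N: no H
  1 × O: 1 H
  1 × O: no H
  Total hydrogens = 26.

26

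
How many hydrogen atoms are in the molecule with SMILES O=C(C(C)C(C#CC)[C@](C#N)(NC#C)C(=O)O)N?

13

Hydrogens are implicit in SMILES; fill each atom to its normal valence:
  7 × C: no H
  3 × C: 1 H each → 3
  2 × C: 3 H each → 6
  2 × O: no H
  1 × N: 2 H
  1 × N: 1 H
  1 × N: no H
  1 × O: 1 H
  Total hydrogens = 13.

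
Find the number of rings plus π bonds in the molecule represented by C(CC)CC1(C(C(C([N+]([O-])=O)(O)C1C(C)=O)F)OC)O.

Molecular formula from the SMILES: C12H20FNO6.
DoU = (2C + 2 + N − H − X)/2 = (2·12 + 2 + 1 − 20 − 1)/2 = 6/2 = 3.
(Structurally: 1 ring(s) + 2 π bond(s) = 3.)

3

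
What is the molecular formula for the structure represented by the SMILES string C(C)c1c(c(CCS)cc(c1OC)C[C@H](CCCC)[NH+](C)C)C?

C20H36NOS+

Heavy atoms from the SMILES: 20 C, 1 N, 1 O, 1 S.
Implicit hydrogens by atom environment:
  7 × C: 2 H each → 14
  6 × C: 3 H each → 18
  5 × C (aromatic): no H
  1 × C (aromatic): 1 H
  1 × C: 1 H
  1 × N (charge +1): 1 H
  1 × O: no H
  1 × S: 1 H
  Total hydrogens = 36.
Net charge +1.
Molecular formula: C20H36NOS+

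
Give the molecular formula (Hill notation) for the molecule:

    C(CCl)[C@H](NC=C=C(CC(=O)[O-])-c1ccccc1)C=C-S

C16H17ClNO2S-

Heavy atoms from the SMILES: 16 C, 1 Cl, 1 N, 2 O, 1 S.
Implicit hydrogens by atom environment:
  5 × C (aromatic): 1 H each → 5
  4 × C: 1 H each → 4
  3 × C: 2 H each → 6
  3 × C: no H
  1 × C (aromatic): no H
  1 × Cl: no H
  1 × N: 1 H
  1 × O: no H
  1 × O (charge -1): no H
  1 × S: 1 H
  Total hydrogens = 17.
Net charge -1.
Molecular formula: C16H17ClNO2S-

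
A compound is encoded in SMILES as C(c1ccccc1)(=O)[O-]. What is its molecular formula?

C7H5O2-

Heavy atoms from the SMILES: 7 C, 2 O.
Implicit hydrogens by atom environment:
  5 × C (aromatic): 1 H each → 5
  1 × C (aromatic): no H
  1 × C: no H
  1 × O: no H
  1 × O (charge -1): no H
  Total hydrogens = 5.
Net charge -1.
Molecular formula: C7H5O2-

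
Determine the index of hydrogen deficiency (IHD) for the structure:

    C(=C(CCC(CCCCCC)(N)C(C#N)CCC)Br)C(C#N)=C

Molecular formula from the SMILES: C19H30BrN3.
DoU = (2C + 2 + N − H − X)/2 = (2·19 + 2 + 3 − 30 − 1)/2 = 12/2 = 6.
(Structurally: 0 ring(s) + 6 π bond(s) = 6.)

6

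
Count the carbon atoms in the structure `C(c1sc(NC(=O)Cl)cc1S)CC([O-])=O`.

The symbol for carbon appears 8 times in the SMILES. Lowercase c denotes aromatic carbon and counts toward C.

8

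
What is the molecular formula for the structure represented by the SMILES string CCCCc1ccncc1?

Heavy atoms from the SMILES: 9 C, 1 N.
Implicit hydrogens by atom environment:
  4 × C (aromatic): 1 H each → 4
  3 × C: 2 H each → 6
  1 × C: 3 H
  1 × C (aromatic): no H
  1 × N (aromatic): no H
  Total hydrogens = 13.
Molecular formula: C9H13N

C9H13N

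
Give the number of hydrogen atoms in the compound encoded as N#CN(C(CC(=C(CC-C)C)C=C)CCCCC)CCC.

Hydrogens are implicit in SMILES; fill each atom to its normal valence:
  10 × C: 2 H each → 20
  4 × C: 3 H each → 12
  3 × C: no H
  2 × C: 1 H each → 2
  2 × N: no H
  Total hydrogens = 34.

34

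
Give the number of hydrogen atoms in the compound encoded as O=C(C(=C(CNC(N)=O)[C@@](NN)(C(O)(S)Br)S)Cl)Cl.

Hydrogens are implicit in SMILES; fill each atom to its normal valence:
  6 × C: no H
  2 × Cl: no H
  2 × N: 2 H each → 4
  2 × N: 1 H each → 2
  2 × O: no H
  2 × S: 1 H each → 2
  1 × Br: no H
  1 × C: 2 H
  1 × O: 1 H
  Total hydrogens = 11.

11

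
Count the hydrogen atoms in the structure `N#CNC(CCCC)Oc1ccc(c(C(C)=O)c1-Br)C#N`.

Hydrogens are implicit in SMILES; fill each atom to its normal valence:
  4 × C (aromatic): no H
  3 × C: 2 H each → 6
  3 × C: no H
  2 × C: 3 H each → 6
  2 × C (aromatic): 1 H each → 2
  2 × N: no H
  2 × O: no H
  1 × Br: no H
  1 × C: 1 H
  1 × N: 1 H
  Total hydrogens = 16.

16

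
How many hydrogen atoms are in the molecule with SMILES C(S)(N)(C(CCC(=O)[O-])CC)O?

14

Hydrogens are implicit in SMILES; fill each atom to its normal valence:
  3 × C: 2 H each → 6
  2 × C: no H
  1 × C: 3 H
  1 × C: 1 H
  1 × N: 2 H
  1 × O: 1 H
  1 × O: no H
  1 × O (charge -1): no H
  1 × S: 1 H
  Total hydrogens = 14.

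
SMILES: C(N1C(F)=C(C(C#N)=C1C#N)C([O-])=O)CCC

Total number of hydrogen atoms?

Hydrogens are implicit in SMILES; fill each atom to its normal valence:
  4 × C (aromatic): no H
  3 × C: 2 H each → 6
  3 × C: no H
  2 × N: no H
  1 × C: 3 H
  1 × F: no H
  1 × N (aromatic): no H
  1 × O: no H
  1 × O (charge -1): no H
  Total hydrogens = 9.

9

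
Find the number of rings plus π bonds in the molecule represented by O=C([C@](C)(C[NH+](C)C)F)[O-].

1

Molecular formula from the SMILES: C6H12FNO2.
DoU = (2C + 2 + N − H − X)/2 = (2·6 + 2 + 1 − 12 − 1)/2 = 2/2 = 1.
(Structurally: 0 ring(s) + 1 π bond(s) = 1.)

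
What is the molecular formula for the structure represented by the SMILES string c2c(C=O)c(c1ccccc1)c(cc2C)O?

C14H12O2

Heavy atoms from the SMILES: 14 C, 2 O.
Implicit hydrogens by atom environment:
  7 × C (aromatic): 1 H each → 7
  5 × C (aromatic): no H
  1 × C: 3 H
  1 × C: 1 H
  1 × O: 1 H
  1 × O: no H
  Total hydrogens = 12.
Molecular formula: C14H12O2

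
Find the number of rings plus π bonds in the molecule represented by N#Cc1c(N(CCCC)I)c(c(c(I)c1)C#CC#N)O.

Molecular formula from the SMILES: C14H11I2N3O.
DoU = (2C + 2 + N − H − X)/2 = (2·14 + 2 + 3 − 11 − 2)/2 = 20/2 = 10.
(Structurally: 1 ring(s) + 9 π bond(s) = 10.)

10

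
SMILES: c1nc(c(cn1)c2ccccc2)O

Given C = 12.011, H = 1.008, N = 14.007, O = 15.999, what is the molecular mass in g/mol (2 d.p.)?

Molecular formula: C10H8N2O.
M = 10×12.011 + 8×1.008 + 2×14.007 + 1×15.999 = 172.19 g/mol.

172.19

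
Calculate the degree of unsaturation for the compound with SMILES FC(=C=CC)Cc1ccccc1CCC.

Molecular formula from the SMILES: C14H17F.
DoU = (2C + 2 + N − H − X)/2 = (2·14 + 2 + 0 − 17 − 1)/2 = 12/2 = 6.
(Structurally: 1 ring(s) + 5 π bond(s) = 6.)

6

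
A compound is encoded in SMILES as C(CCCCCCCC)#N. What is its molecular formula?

Heavy atoms from the SMILES: 9 C, 1 N.
Implicit hydrogens by atom environment:
  7 × C: 2 H each → 14
  1 × C: 3 H
  1 × C: no H
  1 × N: no H
  Total hydrogens = 17.
Molecular formula: C9H17N

C9H17N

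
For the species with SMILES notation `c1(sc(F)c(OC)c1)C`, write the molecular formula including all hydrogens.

Heavy atoms from the SMILES: 6 C, 1 F, 1 O, 1 S.
Implicit hydrogens by atom environment:
  3 × C (aromatic): no H
  2 × C: 3 H each → 6
  1 × C (aromatic): 1 H
  1 × F: no H
  1 × O: no H
  1 × S (aromatic): no H
  Total hydrogens = 7.
Molecular formula: C6H7FOS

C6H7FOS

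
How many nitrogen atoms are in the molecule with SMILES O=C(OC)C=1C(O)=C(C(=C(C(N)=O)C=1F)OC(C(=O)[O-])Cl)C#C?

The symbol for nitrogen appears 1 time in the SMILES.

1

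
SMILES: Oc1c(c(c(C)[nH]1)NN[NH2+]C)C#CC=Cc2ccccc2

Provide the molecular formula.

Heavy atoms from the SMILES: 16 C, 4 N, 1 O.
Implicit hydrogens by atom environment:
  5 × C (aromatic): 1 H each → 5
  5 × C (aromatic): no H
  2 × C: 3 H each → 6
  2 × C: 1 H each → 2
  2 × C: no H
  2 × N: 1 H each → 2
  1 × N (charge +1): 2 H
  1 × N (aromatic): 1 H
  1 × O: 1 H
  Total hydrogens = 19.
Net charge +1.
Molecular formula: C16H19N4O+

C16H19N4O+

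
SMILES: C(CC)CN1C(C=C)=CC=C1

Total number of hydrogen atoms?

15

Hydrogens are implicit in SMILES; fill each atom to its normal valence:
  4 × C: 2 H each → 8
  3 × C (aromatic): 1 H each → 3
  1 × C: 3 H
  1 × C: 1 H
  1 × C (aromatic): no H
  1 × N (aromatic): no H
  Total hydrogens = 15.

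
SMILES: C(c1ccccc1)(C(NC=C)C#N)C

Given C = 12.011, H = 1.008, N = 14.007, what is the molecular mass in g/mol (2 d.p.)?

Molecular formula: C12H14N2.
M = 12×12.011 + 14×1.008 + 2×14.007 = 186.26 g/mol.

186.26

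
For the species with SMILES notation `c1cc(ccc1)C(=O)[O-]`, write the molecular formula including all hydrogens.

Heavy atoms from the SMILES: 7 C, 2 O.
Implicit hydrogens by atom environment:
  5 × C (aromatic): 1 H each → 5
  1 × C (aromatic): no H
  1 × C: no H
  1 × O: no H
  1 × O (charge -1): no H
  Total hydrogens = 5.
Net charge -1.
Molecular formula: C7H5O2-

C7H5O2-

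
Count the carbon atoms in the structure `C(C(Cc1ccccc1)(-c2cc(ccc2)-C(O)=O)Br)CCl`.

17

The symbol for carbon appears 17 times in the SMILES. Lowercase c denotes aromatic carbon and counts toward C.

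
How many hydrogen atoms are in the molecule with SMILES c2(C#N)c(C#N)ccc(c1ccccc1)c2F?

Hydrogens are implicit in SMILES; fill each atom to its normal valence:
  7 × C (aromatic): 1 H each → 7
  5 × C (aromatic): no H
  2 × C: no H
  2 × N: no H
  1 × F: no H
  Total hydrogens = 7.

7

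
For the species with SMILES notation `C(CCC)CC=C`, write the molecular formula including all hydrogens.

Heavy atoms from the SMILES: 7 C.
Implicit hydrogens by atom environment:
  5 × C: 2 H each → 10
  1 × C: 3 H
  1 × C: 1 H
  Total hydrogens = 14.
Molecular formula: C7H14

C7H14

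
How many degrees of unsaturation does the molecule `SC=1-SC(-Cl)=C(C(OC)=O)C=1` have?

Molecular formula from the SMILES: C6H5ClO2S2.
DoU = (2C + 2 + N − H − X)/2 = (2·6 + 2 + 0 − 5 − 1)/2 = 8/2 = 4.
(Structurally: 1 ring(s) + 3 π bond(s) = 4.)

4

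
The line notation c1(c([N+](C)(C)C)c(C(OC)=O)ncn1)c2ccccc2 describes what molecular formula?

Heavy atoms from the SMILES: 15 C, 3 N, 2 O.
Implicit hydrogens by atom environment:
  6 × C (aromatic): 1 H each → 6
  4 × C: 3 H each → 12
  4 × C (aromatic): no H
  2 × N (aromatic): no H
  2 × O: no H
  1 × C: no H
  1 × N (charge +1): no H
  Total hydrogens = 18.
Net charge +1.
Molecular formula: C15H18N3O2+

C15H18N3O2+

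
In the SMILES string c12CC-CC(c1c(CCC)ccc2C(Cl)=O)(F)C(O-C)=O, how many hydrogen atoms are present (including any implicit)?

18

Hydrogens are implicit in SMILES; fill each atom to its normal valence:
  5 × C: 2 H each → 10
  4 × C (aromatic): no H
  3 × C: no H
  3 × O: no H
  2 × C: 3 H each → 6
  2 × C (aromatic): 1 H each → 2
  1 × Cl: no H
  1 × F: no H
  Total hydrogens = 18.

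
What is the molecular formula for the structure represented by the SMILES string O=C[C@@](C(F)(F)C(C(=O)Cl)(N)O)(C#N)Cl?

C6H4Cl2F2N2O3

Heavy atoms from the SMILES: 6 C, 2 Cl, 2 F, 2 N, 3 O.
Implicit hydrogens by atom environment:
  5 × C: no H
  2 × Cl: no H
  2 × F: no H
  2 × O: no H
  1 × C: 1 H
  1 × N: 2 H
  1 × N: no H
  1 × O: 1 H
  Total hydrogens = 4.
Molecular formula: C6H4Cl2F2N2O3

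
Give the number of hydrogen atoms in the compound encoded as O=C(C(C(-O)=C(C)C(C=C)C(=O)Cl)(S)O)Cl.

Hydrogens are implicit in SMILES; fill each atom to its normal valence:
  5 × C: no H
  2 × C: 1 H each → 2
  2 × Cl: no H
  2 × O: 1 H each → 2
  2 × O: no H
  1 × C: 3 H
  1 × C: 2 H
  1 × S: 1 H
  Total hydrogens = 10.

10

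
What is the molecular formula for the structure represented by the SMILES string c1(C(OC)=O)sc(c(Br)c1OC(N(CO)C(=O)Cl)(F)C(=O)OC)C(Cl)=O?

C12H9BrCl2FNO8S

Heavy atoms from the SMILES: 1 Br, 12 C, 2 Cl, 1 F, 1 N, 8 O, 1 S.
Implicit hydrogens by atom environment:
  7 × O: no H
  5 × C: no H
  4 × C (aromatic): no H
  2 × C: 3 H each → 6
  2 × Cl: no H
  1 × Br: no H
  1 × C: 2 H
  1 × F: no H
  1 × N: no H
  1 × O: 1 H
  1 × S (aromatic): no H
  Total hydrogens = 9.
Molecular formula: C12H9BrCl2FNO8S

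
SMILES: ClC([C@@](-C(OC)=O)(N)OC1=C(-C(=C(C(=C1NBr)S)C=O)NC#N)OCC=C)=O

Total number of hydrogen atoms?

14

Hydrogens are implicit in SMILES; fill each atom to its normal valence:
  6 × C (aromatic): no H
  6 × O: no H
  4 × C: no H
  2 × C: 2 H each → 4
  2 × C: 1 H each → 2
  2 × N: 1 H each → 2
  1 × Br: no H
  1 × C: 3 H
  1 × Cl: no H
  1 × N: 2 H
  1 × N: no H
  1 × S: 1 H
  Total hydrogens = 14.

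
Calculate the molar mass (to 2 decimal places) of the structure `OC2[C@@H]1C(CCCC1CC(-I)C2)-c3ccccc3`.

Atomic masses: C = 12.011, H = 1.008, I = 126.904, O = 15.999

356.25

Molecular formula: C16H21IO.
M = 16×12.011 + 21×1.008 + 1×126.904 + 1×15.999 = 356.25 g/mol.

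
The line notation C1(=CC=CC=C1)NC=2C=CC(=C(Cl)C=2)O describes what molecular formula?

Heavy atoms from the SMILES: 12 C, 1 Cl, 1 N, 1 O.
Implicit hydrogens by atom environment:
  8 × C (aromatic): 1 H each → 8
  4 × C (aromatic): no H
  1 × Cl: no H
  1 × N: 1 H
  1 × O: 1 H
  Total hydrogens = 10.
Molecular formula: C12H10ClNO

C12H10ClNO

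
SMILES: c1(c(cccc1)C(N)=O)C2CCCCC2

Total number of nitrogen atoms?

The symbol for nitrogen appears 1 time in the SMILES.

1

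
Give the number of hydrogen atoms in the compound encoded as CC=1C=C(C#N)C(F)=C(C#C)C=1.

6

Hydrogens are implicit in SMILES; fill each atom to its normal valence:
  4 × C (aromatic): no H
  2 × C (aromatic): 1 H each → 2
  2 × C: no H
  1 × C: 3 H
  1 × C: 1 H
  1 × F: no H
  1 × N: no H
  Total hydrogens = 6.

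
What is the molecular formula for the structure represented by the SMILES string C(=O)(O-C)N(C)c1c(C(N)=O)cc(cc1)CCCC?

C14H20N2O3

Heavy atoms from the SMILES: 14 C, 2 N, 3 O.
Implicit hydrogens by atom environment:
  3 × C: 3 H each → 9
  3 × C: 2 H each → 6
  3 × C (aromatic): 1 H each → 3
  3 × C (aromatic): no H
  3 × O: no H
  2 × C: no H
  1 × N: 2 H
  1 × N: no H
  Total hydrogens = 20.
Molecular formula: C14H20N2O3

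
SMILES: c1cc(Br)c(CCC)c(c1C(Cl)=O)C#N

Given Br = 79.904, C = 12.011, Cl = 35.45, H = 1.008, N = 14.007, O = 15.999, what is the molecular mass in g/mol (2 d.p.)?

Molecular formula: C11H9BrClNO.
M = 1×79.904 + 11×12.011 + 1×35.45 + 9×1.008 + 1×14.007 + 1×15.999 = 286.55 g/mol.

286.55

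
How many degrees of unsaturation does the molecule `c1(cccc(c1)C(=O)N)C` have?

5

Molecular formula from the SMILES: C8H9NO.
DoU = (2C + 2 + N − H − X)/2 = (2·8 + 2 + 1 − 9 − 0)/2 = 10/2 = 5.
(Structurally: 1 ring(s) + 4 π bond(s) = 5.)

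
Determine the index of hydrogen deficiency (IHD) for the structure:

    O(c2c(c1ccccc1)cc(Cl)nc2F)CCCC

Molecular formula from the SMILES: C15H15ClFNO.
DoU = (2C + 2 + N − H − X)/2 = (2·15 + 2 + 1 − 15 − 2)/2 = 16/2 = 8.
(Structurally: 2 ring(s) + 6 π bond(s) = 8.)

8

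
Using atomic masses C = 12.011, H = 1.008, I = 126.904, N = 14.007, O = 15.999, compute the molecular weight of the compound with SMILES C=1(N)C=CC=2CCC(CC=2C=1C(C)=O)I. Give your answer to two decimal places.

315.15

Molecular formula: C12H14INO.
M = 12×12.011 + 14×1.008 + 1×126.904 + 1×14.007 + 1×15.999 = 315.15 g/mol.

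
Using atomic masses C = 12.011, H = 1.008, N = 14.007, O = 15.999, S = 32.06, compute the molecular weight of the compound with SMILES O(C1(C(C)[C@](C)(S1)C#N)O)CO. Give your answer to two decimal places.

189.23

Molecular formula: C7H11NO3S.
M = 7×12.011 + 11×1.008 + 1×14.007 + 3×15.999 + 1×32.06 = 189.23 g/mol.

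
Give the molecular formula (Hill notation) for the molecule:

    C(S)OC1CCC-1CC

Heavy atoms from the SMILES: 7 C, 1 O, 1 S.
Implicit hydrogens by atom environment:
  4 × C: 2 H each → 8
  2 × C: 1 H each → 2
  1 × C: 3 H
  1 × O: no H
  1 × S: 1 H
  Total hydrogens = 14.
Molecular formula: C7H14OS

C7H14OS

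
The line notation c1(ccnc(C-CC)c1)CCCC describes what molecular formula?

C12H19N

Heavy atoms from the SMILES: 12 C, 1 N.
Implicit hydrogens by atom environment:
  5 × C: 2 H each → 10
  3 × C (aromatic): 1 H each → 3
  2 × C: 3 H each → 6
  2 × C (aromatic): no H
  1 × N (aromatic): no H
  Total hydrogens = 19.
Molecular formula: C12H19N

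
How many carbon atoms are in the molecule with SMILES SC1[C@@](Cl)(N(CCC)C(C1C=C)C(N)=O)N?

The symbol for carbon appears 10 times in the SMILES. (Cl is a single chlorine, not C + l.)

10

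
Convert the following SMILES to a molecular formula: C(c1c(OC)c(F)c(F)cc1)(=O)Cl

Heavy atoms from the SMILES: 8 C, 1 Cl, 2 F, 2 O.
Implicit hydrogens by atom environment:
  4 × C (aromatic): no H
  2 × C (aromatic): 1 H each → 2
  2 × F: no H
  2 × O: no H
  1 × C: 3 H
  1 × C: no H
  1 × Cl: no H
  Total hydrogens = 5.
Molecular formula: C8H5ClF2O2

C8H5ClF2O2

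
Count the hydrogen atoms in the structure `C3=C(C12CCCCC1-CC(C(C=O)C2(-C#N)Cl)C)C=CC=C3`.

22

Hydrogens are implicit in SMILES; fill each atom to its normal valence:
  5 × C: 2 H each → 10
  5 × C (aromatic): 1 H each → 5
  4 × C: 1 H each → 4
  3 × C: no H
  1 × C: 3 H
  1 × C (aromatic): no H
  1 × Cl: no H
  1 × N: no H
  1 × O: no H
  Total hydrogens = 22.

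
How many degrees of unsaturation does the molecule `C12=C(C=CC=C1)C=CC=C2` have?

7

Molecular formula from the SMILES: C10H8.
DoU = (2C + 2 + N − H − X)/2 = (2·10 + 2 + 0 − 8 − 0)/2 = 14/2 = 7.
(Structurally: 2 ring(s) + 5 π bond(s) = 7.)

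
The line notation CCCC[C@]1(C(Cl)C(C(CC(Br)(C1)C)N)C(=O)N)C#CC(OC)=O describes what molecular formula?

C17H26BrClN2O3

Heavy atoms from the SMILES: 1 Br, 17 C, 1 Cl, 2 N, 3 O.
Implicit hydrogens by atom environment:
  6 × C: no H
  5 × C: 2 H each → 10
  3 × C: 3 H each → 9
  3 × C: 1 H each → 3
  3 × O: no H
  2 × N: 2 H each → 4
  1 × Br: no H
  1 × Cl: no H
  Total hydrogens = 26.
Molecular formula: C17H26BrClN2O3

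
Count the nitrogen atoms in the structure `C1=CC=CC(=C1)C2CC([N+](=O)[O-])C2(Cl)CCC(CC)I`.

The symbol for nitrogen appears 1 time in the SMILES.

1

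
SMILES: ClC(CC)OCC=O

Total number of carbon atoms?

5

The symbol for carbon appears 5 times in the SMILES. (Cl is a single chlorine, not C + l.)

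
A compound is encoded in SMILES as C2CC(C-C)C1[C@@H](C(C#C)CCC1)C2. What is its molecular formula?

C14H22

Heavy atoms from the SMILES: 14 C.
Implicit hydrogens by atom environment:
  7 × C: 2 H each → 14
  5 × C: 1 H each → 5
  1 × C: 3 H
  1 × C: no H
  Total hydrogens = 22.
Molecular formula: C14H22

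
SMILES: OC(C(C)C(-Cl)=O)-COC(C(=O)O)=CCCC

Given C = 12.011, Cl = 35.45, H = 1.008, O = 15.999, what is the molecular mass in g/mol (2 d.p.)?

264.70

Molecular formula: C11H17ClO5.
M = 11×12.011 + 1×35.45 + 17×1.008 + 5×15.999 = 264.70 g/mol.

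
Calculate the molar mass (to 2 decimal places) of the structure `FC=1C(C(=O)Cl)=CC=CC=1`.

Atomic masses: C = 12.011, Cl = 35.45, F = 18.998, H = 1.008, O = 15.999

158.56

Molecular formula: C7H4ClFO.
M = 7×12.011 + 1×35.45 + 1×18.998 + 4×1.008 + 1×15.999 = 158.56 g/mol.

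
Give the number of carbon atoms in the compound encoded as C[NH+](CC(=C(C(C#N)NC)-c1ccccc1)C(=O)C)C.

16

The symbol for carbon appears 16 times in the SMILES. Lowercase c denotes aromatic carbon and counts toward C.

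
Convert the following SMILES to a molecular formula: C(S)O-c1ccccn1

C6H7NOS

Heavy atoms from the SMILES: 6 C, 1 N, 1 O, 1 S.
Implicit hydrogens by atom environment:
  4 × C (aromatic): 1 H each → 4
  1 × C: 2 H
  1 × C (aromatic): no H
  1 × N (aromatic): no H
  1 × O: no H
  1 × S: 1 H
  Total hydrogens = 7.
Molecular formula: C6H7NOS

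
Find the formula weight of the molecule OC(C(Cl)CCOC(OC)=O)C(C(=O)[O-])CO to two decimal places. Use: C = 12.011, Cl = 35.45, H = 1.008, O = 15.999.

269.65

Molecular formula: C9H14ClO7-.
M = 9×12.011 + 1×35.45 + 14×1.008 + 7×15.999 = 269.65 g/mol.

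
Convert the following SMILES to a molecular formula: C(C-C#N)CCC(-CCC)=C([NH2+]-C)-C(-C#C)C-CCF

Heavy atoms from the SMILES: 17 C, 1 F, 2 N.
Implicit hydrogens by atom environment:
  9 × C: 2 H each → 18
  4 × C: no H
  2 × C: 3 H each → 6
  2 × C: 1 H each → 2
  1 × F: no H
  1 × N (charge +1): 2 H
  1 × N: no H
  Total hydrogens = 28.
Net charge +1.
Molecular formula: C17H28FN2+

C17H28FN2+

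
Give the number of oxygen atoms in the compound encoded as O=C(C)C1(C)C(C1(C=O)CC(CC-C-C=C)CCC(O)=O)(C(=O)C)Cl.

5

The symbol for oxygen appears 5 times in the SMILES.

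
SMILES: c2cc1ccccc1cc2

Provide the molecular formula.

Heavy atoms from the SMILES: 10 C.
Implicit hydrogens by atom environment:
  8 × C (aromatic): 1 H each → 8
  2 × C (aromatic): no H
  Total hydrogens = 8.
Molecular formula: C10H8

C10H8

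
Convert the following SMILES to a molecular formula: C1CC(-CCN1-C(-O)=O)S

C6H11NO2S

Heavy atoms from the SMILES: 6 C, 1 N, 2 O, 1 S.
Implicit hydrogens by atom environment:
  4 × C: 2 H each → 8
  1 × C: 1 H
  1 × C: no H
  1 × N: no H
  1 × O: 1 H
  1 × O: no H
  1 × S: 1 H
  Total hydrogens = 11.
Molecular formula: C6H11NO2S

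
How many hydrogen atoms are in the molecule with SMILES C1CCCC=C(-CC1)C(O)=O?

14

Hydrogens are implicit in SMILES; fill each atom to its normal valence:
  6 × C: 2 H each → 12
  2 × C: no H
  1 × C: 1 H
  1 × O: 1 H
  1 × O: no H
  Total hydrogens = 14.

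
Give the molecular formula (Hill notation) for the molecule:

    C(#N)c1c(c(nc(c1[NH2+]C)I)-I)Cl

Heavy atoms from the SMILES: 7 C, 1 Cl, 2 I, 3 N.
Implicit hydrogens by atom environment:
  5 × C (aromatic): no H
  2 × I: no H
  1 × C: 3 H
  1 × C: no H
  1 × Cl: no H
  1 × N (charge +1): 2 H
  1 × N (aromatic): no H
  1 × N: no H
  Total hydrogens = 5.
Net charge +1.
Molecular formula: C7H5ClI2N3+

C7H5ClI2N3+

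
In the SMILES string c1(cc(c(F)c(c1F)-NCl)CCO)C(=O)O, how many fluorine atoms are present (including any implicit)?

2

The symbol for fluorine appears 2 times in the SMILES.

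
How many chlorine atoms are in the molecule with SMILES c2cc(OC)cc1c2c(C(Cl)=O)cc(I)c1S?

1

The symbol for chlorine appears 1 time in the SMILES.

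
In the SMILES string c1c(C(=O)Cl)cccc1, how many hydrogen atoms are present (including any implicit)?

5

Hydrogens are implicit in SMILES; fill each atom to its normal valence:
  5 × C (aromatic): 1 H each → 5
  1 × C (aromatic): no H
  1 × C: no H
  1 × Cl: no H
  1 × O: no H
  Total hydrogens = 5.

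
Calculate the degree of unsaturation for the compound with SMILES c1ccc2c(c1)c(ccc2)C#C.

9

Molecular formula from the SMILES: C12H8.
DoU = (2C + 2 + N − H − X)/2 = (2·12 + 2 + 0 − 8 − 0)/2 = 18/2 = 9.
(Structurally: 2 ring(s) + 7 π bond(s) = 9.)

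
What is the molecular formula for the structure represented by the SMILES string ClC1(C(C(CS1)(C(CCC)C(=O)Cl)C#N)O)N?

C10H14Cl2N2O2S

Heavy atoms from the SMILES: 10 C, 2 Cl, 2 N, 2 O, 1 S.
Implicit hydrogens by atom environment:
  4 × C: no H
  3 × C: 2 H each → 6
  2 × C: 1 H each → 2
  2 × Cl: no H
  1 × C: 3 H
  1 × N: 2 H
  1 × N: no H
  1 × O: 1 H
  1 × O: no H
  1 × S: no H
  Total hydrogens = 14.
Molecular formula: C10H14Cl2N2O2S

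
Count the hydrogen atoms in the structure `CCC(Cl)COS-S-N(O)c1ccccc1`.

Hydrogens are implicit in SMILES; fill each atom to its normal valence:
  5 × C (aromatic): 1 H each → 5
  2 × C: 2 H each → 4
  2 × S: no H
  1 × C: 3 H
  1 × C: 1 H
  1 × C (aromatic): no H
  1 × Cl: no H
  1 × N: no H
  1 × O: 1 H
  1 × O: no H
  Total hydrogens = 14.

14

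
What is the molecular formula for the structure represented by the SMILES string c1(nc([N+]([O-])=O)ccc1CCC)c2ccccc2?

C14H14N2O2

Heavy atoms from the SMILES: 14 C, 2 N, 2 O.
Implicit hydrogens by atom environment:
  7 × C (aromatic): 1 H each → 7
  4 × C (aromatic): no H
  2 × C: 2 H each → 4
  1 × C: 3 H
  1 × N (aromatic): no H
  1 × N (charge +1): no H
  1 × O: no H
  1 × O (charge -1): no H
  Total hydrogens = 14.
Molecular formula: C14H14N2O2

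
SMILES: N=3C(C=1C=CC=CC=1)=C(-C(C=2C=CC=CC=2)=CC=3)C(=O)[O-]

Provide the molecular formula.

C18H12NO2-

Heavy atoms from the SMILES: 18 C, 1 N, 2 O.
Implicit hydrogens by atom environment:
  12 × C (aromatic): 1 H each → 12
  5 × C (aromatic): no H
  1 × C: no H
  1 × N (aromatic): no H
  1 × O: no H
  1 × O (charge -1): no H
  Total hydrogens = 12.
Net charge -1.
Molecular formula: C18H12NO2-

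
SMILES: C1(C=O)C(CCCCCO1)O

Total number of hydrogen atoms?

Hydrogens are implicit in SMILES; fill each atom to its normal valence:
  5 × C: 2 H each → 10
  3 × C: 1 H each → 3
  2 × O: no H
  1 × O: 1 H
  Total hydrogens = 14.

14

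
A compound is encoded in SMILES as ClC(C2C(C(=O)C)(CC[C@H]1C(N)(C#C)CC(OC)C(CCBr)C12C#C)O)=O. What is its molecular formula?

Heavy atoms from the SMILES: 1 Br, 20 C, 1 Cl, 1 N, 4 O.
Implicit hydrogens by atom environment:
  7 × C: no H
  6 × C: 1 H each → 6
  5 × C: 2 H each → 10
  3 × O: no H
  2 × C: 3 H each → 6
  1 × Br: no H
  1 × Cl: no H
  1 × N: 2 H
  1 × O: 1 H
  Total hydrogens = 25.
Molecular formula: C20H25BrClNO4

C20H25BrClNO4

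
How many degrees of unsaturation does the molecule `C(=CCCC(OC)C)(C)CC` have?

1

Molecular formula from the SMILES: C10H20O.
DoU = (2C + 2 + N − H − X)/2 = (2·10 + 2 + 0 − 20 − 0)/2 = 2/2 = 1.
(Structurally: 0 ring(s) + 1 π bond(s) = 1.)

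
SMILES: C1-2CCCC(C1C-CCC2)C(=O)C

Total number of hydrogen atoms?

20

Hydrogens are implicit in SMILES; fill each atom to its normal valence:
  7 × C: 2 H each → 14
  3 × C: 1 H each → 3
  1 × C: 3 H
  1 × C: no H
  1 × O: no H
  Total hydrogens = 20.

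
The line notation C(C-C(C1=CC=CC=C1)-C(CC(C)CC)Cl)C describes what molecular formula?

Heavy atoms from the SMILES: 16 C, 1 Cl.
Implicit hydrogens by atom environment:
  5 × C (aromatic): 1 H each → 5
  4 × C: 2 H each → 8
  3 × C: 3 H each → 9
  3 × C: 1 H each → 3
  1 × C (aromatic): no H
  1 × Cl: no H
  Total hydrogens = 25.
Molecular formula: C16H25Cl

C16H25Cl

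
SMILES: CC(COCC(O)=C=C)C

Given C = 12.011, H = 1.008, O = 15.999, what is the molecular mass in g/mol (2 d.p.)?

142.20

Molecular formula: C8H14O2.
M = 8×12.011 + 14×1.008 + 2×15.999 = 142.20 g/mol.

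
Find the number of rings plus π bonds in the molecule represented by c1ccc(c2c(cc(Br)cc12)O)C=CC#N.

10

Molecular formula from the SMILES: C13H8BrNO.
DoU = (2C + 2 + N − H − X)/2 = (2·13 + 2 + 1 − 8 − 1)/2 = 20/2 = 10.
(Structurally: 2 ring(s) + 8 π bond(s) = 10.)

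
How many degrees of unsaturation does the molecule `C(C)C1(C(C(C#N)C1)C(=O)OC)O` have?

Molecular formula from the SMILES: C9H13NO3.
DoU = (2C + 2 + N − H − X)/2 = (2·9 + 2 + 1 − 13 − 0)/2 = 8/2 = 4.
(Structurally: 1 ring(s) + 3 π bond(s) = 4.)

4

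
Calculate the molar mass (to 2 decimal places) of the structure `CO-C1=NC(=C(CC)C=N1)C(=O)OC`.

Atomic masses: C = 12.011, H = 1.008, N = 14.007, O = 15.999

196.21

Molecular formula: C9H12N2O3.
M = 9×12.011 + 12×1.008 + 2×14.007 + 3×15.999 = 196.21 g/mol.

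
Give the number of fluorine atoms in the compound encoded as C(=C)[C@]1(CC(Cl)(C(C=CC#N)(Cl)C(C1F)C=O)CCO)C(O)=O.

1

The symbol for fluorine appears 1 time in the SMILES.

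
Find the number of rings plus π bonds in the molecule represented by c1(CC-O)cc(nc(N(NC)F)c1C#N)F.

6

Molecular formula from the SMILES: C9H10F2N4O.
DoU = (2C + 2 + N − H − X)/2 = (2·9 + 2 + 4 − 10 − 2)/2 = 12/2 = 6.
(Structurally: 1 ring(s) + 5 π bond(s) = 6.)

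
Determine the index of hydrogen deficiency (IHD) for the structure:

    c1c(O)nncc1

4

Molecular formula from the SMILES: C4H4N2O.
DoU = (2C + 2 + N − H − X)/2 = (2·4 + 2 + 2 − 4 − 0)/2 = 8/2 = 4.
(Structurally: 1 ring(s) + 3 π bond(s) = 4.)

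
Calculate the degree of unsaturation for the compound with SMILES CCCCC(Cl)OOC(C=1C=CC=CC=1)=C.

Molecular formula from the SMILES: C13H17ClO2.
DoU = (2C + 2 + N − H − X)/2 = (2·13 + 2 + 0 − 17 − 1)/2 = 10/2 = 5.
(Structurally: 1 ring(s) + 4 π bond(s) = 5.)

5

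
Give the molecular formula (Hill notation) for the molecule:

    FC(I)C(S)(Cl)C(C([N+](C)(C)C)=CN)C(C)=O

C10H18ClFIN2OS+

Heavy atoms from the SMILES: 10 C, 1 Cl, 1 F, 1 I, 2 N, 1 O, 1 S.
Implicit hydrogens by atom environment:
  4 × C: 3 H each → 12
  3 × C: 1 H each → 3
  3 × C: no H
  1 × Cl: no H
  1 × F: no H
  1 × I: no H
  1 × N: 2 H
  1 × N (charge +1): no H
  1 × O: no H
  1 × S: 1 H
  Total hydrogens = 18.
Net charge +1.
Molecular formula: C10H18ClFIN2OS+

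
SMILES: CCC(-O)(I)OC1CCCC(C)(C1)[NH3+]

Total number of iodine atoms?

The symbol for iodine appears 1 time in the SMILES.

1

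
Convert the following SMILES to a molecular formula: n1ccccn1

Heavy atoms from the SMILES: 4 C, 2 N.
Implicit hydrogens by atom environment:
  4 × C (aromatic): 1 H each → 4
  2 × N (aromatic): no H
  Total hydrogens = 4.
Molecular formula: C4H4N2

C4H4N2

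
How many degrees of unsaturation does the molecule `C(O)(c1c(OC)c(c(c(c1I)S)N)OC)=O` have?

Molecular formula from the SMILES: C9H10INO4S.
DoU = (2C + 2 + N − H − X)/2 = (2·9 + 2 + 1 − 10 − 1)/2 = 10/2 = 5.
(Structurally: 1 ring(s) + 4 π bond(s) = 5.)

5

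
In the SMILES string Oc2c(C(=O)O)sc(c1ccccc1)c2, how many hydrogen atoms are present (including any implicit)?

8

Hydrogens are implicit in SMILES; fill each atom to its normal valence:
  6 × C (aromatic): 1 H each → 6
  4 × C (aromatic): no H
  2 × O: 1 H each → 2
  1 × C: no H
  1 × O: no H
  1 × S (aromatic): no H
  Total hydrogens = 8.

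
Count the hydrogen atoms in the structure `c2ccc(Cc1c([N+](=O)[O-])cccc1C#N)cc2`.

Hydrogens are implicit in SMILES; fill each atom to its normal valence:
  8 × C (aromatic): 1 H each → 8
  4 × C (aromatic): no H
  1 × C: 2 H
  1 × C: no H
  1 × N: no H
  1 × N (charge +1): no H
  1 × O: no H
  1 × O (charge -1): no H
  Total hydrogens = 10.

10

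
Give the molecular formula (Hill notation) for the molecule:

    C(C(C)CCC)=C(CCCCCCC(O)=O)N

C14H27NO2

Heavy atoms from the SMILES: 14 C, 1 N, 2 O.
Implicit hydrogens by atom environment:
  8 × C: 2 H each → 16
  2 × C: 3 H each → 6
  2 × C: 1 H each → 2
  2 × C: no H
  1 × N: 2 H
  1 × O: 1 H
  1 × O: no H
  Total hydrogens = 27.
Molecular formula: C14H27NO2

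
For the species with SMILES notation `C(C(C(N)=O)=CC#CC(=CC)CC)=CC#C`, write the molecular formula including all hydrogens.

Heavy atoms from the SMILES: 14 C, 1 N, 1 O.
Implicit hydrogens by atom environment:
  6 × C: no H
  5 × C: 1 H each → 5
  2 × C: 3 H each → 6
  1 × C: 2 H
  1 × N: 2 H
  1 × O: no H
  Total hydrogens = 15.
Molecular formula: C14H15NO

C14H15NO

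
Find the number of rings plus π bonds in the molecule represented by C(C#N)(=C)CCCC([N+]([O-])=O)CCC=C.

Molecular formula from the SMILES: C11H16N2O2.
DoU = (2C + 2 + N − H − X)/2 = (2·11 + 2 + 2 − 16 − 0)/2 = 10/2 = 5.
(Structurally: 0 ring(s) + 5 π bond(s) = 5.)

5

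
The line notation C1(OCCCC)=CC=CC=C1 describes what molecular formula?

C10H14O

Heavy atoms from the SMILES: 10 C, 1 O.
Implicit hydrogens by atom environment:
  5 × C (aromatic): 1 H each → 5
  3 × C: 2 H each → 6
  1 × C: 3 H
  1 × C (aromatic): no H
  1 × O: no H
  Total hydrogens = 14.
Molecular formula: C10H14O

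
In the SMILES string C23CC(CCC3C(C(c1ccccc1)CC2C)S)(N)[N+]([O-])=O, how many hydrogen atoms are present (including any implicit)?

Hydrogens are implicit in SMILES; fill each atom to its normal valence:
  5 × C: 1 H each → 5
  5 × C (aromatic): 1 H each → 5
  4 × C: 2 H each → 8
  1 × C: 3 H
  1 × C: no H
  1 × C (aromatic): no H
  1 × N: 2 H
  1 × N (charge +1): no H
  1 × O: no H
  1 × O (charge -1): no H
  1 × S: 1 H
  Total hydrogens = 24.

24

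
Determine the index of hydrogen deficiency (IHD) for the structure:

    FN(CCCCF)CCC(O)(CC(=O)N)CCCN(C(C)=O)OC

Molecular formula from the SMILES: C15H29F2N3O4.
DoU = (2C + 2 + N − H − X)/2 = (2·15 + 2 + 3 − 29 − 2)/2 = 4/2 = 2.
(Structurally: 0 ring(s) + 2 π bond(s) = 2.)

2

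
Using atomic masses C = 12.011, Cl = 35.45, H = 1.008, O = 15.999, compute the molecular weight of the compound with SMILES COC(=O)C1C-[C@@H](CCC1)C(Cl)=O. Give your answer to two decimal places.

204.65

Molecular formula: C9H13ClO3.
M = 9×12.011 + 1×35.45 + 13×1.008 + 3×15.999 = 204.65 g/mol.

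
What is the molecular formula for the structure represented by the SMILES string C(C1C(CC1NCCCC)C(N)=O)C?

C11H22N2O

Heavy atoms from the SMILES: 11 C, 2 N, 1 O.
Implicit hydrogens by atom environment:
  5 × C: 2 H each → 10
  3 × C: 1 H each → 3
  2 × C: 3 H each → 6
  1 × C: no H
  1 × N: 2 H
  1 × N: 1 H
  1 × O: no H
  Total hydrogens = 22.
Molecular formula: C11H22N2O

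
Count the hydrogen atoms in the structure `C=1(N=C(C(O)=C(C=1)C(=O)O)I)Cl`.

Hydrogens are implicit in SMILES; fill each atom to its normal valence:
  4 × C (aromatic): no H
  2 × O: 1 H each → 2
  1 × C (aromatic): 1 H
  1 × C: no H
  1 × Cl: no H
  1 × I: no H
  1 × N (aromatic): no H
  1 × O: no H
  Total hydrogens = 3.

3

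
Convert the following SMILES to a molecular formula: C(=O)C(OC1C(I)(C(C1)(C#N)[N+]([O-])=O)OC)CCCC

Heavy atoms from the SMILES: 12 C, 1 I, 2 N, 5 O.
Implicit hydrogens by atom environment:
  4 × C: 2 H each → 8
  4 × O: no H
  3 × C: 1 H each → 3
  3 × C: no H
  2 × C: 3 H each → 6
  1 × I: no H
  1 × N (charge +1): no H
  1 × N: no H
  1 × O (charge -1): no H
  Total hydrogens = 17.
Molecular formula: C12H17IN2O5

C12H17IN2O5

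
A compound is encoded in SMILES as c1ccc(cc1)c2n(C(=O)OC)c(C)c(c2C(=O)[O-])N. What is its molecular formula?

C14H13N2O4-

Heavy atoms from the SMILES: 14 C, 2 N, 4 O.
Implicit hydrogens by atom environment:
  5 × C (aromatic): 1 H each → 5
  5 × C (aromatic): no H
  3 × O: no H
  2 × C: 3 H each → 6
  2 × C: no H
  1 × N: 2 H
  1 × N (aromatic): no H
  1 × O (charge -1): no H
  Total hydrogens = 13.
Net charge -1.
Molecular formula: C14H13N2O4-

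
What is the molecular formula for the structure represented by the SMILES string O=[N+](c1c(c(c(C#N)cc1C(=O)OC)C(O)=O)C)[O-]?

C11H8N2O6

Heavy atoms from the SMILES: 11 C, 2 N, 6 O.
Implicit hydrogens by atom environment:
  5 × C (aromatic): no H
  4 × O: no H
  3 × C: no H
  2 × C: 3 H each → 6
  1 × C (aromatic): 1 H
  1 × N: no H
  1 × N (charge +1): no H
  1 × O: 1 H
  1 × O (charge -1): no H
  Total hydrogens = 8.
Molecular formula: C11H8N2O6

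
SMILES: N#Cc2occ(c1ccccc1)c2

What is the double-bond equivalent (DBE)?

Molecular formula from the SMILES: C11H7NO.
DoU = (2C + 2 + N − H − X)/2 = (2·11 + 2 + 1 − 7 − 0)/2 = 18/2 = 9.
(Structurally: 2 ring(s) + 7 π bond(s) = 9.)

9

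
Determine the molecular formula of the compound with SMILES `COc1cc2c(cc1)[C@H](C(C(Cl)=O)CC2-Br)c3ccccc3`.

C18H16BrClO2

Heavy atoms from the SMILES: 1 Br, 18 C, 1 Cl, 2 O.
Implicit hydrogens by atom environment:
  8 × C (aromatic): 1 H each → 8
  4 × C (aromatic): no H
  3 × C: 1 H each → 3
  2 × O: no H
  1 × Br: no H
  1 × C: 3 H
  1 × C: 2 H
  1 × C: no H
  1 × Cl: no H
  Total hydrogens = 16.
Molecular formula: C18H16BrClO2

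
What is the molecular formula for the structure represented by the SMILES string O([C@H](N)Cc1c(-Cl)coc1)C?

Heavy atoms from the SMILES: 7 C, 1 Cl, 1 N, 2 O.
Implicit hydrogens by atom environment:
  2 × C (aromatic): 1 H each → 2
  2 × C (aromatic): no H
  1 × C: 3 H
  1 × C: 2 H
  1 × C: 1 H
  1 × Cl: no H
  1 × N: 2 H
  1 × O (aromatic): no H
  1 × O: no H
  Total hydrogens = 10.
Molecular formula: C7H10ClNO2

C7H10ClNO2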